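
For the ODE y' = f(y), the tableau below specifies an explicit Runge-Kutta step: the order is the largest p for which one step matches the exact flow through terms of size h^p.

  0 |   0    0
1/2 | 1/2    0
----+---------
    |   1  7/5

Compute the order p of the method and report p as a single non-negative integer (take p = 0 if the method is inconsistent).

0

b = (1, 7/5)
c = (0, 1/2)
Σ b_i: 1·1 + 7/5·1 = 12/5 ≠ 1 ⇒ order 0.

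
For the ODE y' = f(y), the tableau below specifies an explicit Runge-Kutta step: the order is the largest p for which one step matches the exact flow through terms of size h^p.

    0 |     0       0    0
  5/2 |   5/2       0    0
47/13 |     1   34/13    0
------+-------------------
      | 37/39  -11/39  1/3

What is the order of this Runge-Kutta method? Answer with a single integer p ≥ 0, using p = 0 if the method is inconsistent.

b = (37/39, -11/39, 1/3)
c = (0, 5/2, 47/13)
Ac = (0, 0, 85/13)
Σ b_i: 37/39·1 + (-11/39)·1 + 1/3·1 = 1 ✓
b·c: (-11/39)·5/2 + 1/3·47/13 = 1/2 ✓
b·c²: (-11/39)·25/4 + 1/3·2209/169 = 5261/2028 ≠ 1/3 ⇒ order 2.
b·Ac: 1/3·85/13 = 85/39 ≠ 1/6

2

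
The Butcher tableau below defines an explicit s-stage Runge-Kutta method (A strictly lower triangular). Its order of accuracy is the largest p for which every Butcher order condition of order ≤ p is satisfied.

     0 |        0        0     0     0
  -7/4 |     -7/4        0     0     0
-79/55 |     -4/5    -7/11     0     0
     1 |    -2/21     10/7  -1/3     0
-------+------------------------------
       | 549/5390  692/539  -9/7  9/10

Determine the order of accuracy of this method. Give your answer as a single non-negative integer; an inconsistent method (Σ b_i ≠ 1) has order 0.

b = (549/5390, 692/539, -9/7, 9/10)
c = (0, -7/4, -79/55, 1)
Ac = (0, 0, 49/44, -667/330)
Σ b_i: 549/5390·1 + 692/539·1 + (-9/7)·1 + 9/10·1 = 1 ✓
b·c: 692/539·(-7/4) + (-9/7)·(-79/55) + 9/10·1 = 1/2 ✓
b·c²: 692/539·49/16 + (-9/7)·6241/3025 + 9/10·1 = 184579/84700 ≠ 1/3 ⇒ order 2.
b·Ac: (-9/7)·49/44 + 9/10·(-667/330) = -894/275 ≠ 1/6

2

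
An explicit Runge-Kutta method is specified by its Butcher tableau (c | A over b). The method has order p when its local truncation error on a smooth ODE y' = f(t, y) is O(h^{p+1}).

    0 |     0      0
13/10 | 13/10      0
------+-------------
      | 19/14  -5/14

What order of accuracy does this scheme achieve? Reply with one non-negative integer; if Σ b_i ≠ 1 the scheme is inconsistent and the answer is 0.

1

b = (19/14, -5/14)
c = (0, 13/10)
Σ b_i: 19/14·1 + (-5/14)·1 = 1 ✓
b·c: (-5/14)·13/10 = -13/28 ≠ 1/2 ⇒ order 1.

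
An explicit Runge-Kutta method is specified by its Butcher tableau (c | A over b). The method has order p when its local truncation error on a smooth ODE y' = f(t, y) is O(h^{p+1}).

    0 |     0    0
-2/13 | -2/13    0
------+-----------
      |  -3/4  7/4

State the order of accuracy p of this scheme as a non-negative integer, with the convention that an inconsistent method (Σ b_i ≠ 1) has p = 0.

b = (-3/4, 7/4)
c = (0, -2/13)
Σ b_i: (-3/4)·1 + 7/4·1 = 1 ✓
b·c: 7/4·(-2/13) = -7/26 ≠ 1/2 ⇒ order 1.

1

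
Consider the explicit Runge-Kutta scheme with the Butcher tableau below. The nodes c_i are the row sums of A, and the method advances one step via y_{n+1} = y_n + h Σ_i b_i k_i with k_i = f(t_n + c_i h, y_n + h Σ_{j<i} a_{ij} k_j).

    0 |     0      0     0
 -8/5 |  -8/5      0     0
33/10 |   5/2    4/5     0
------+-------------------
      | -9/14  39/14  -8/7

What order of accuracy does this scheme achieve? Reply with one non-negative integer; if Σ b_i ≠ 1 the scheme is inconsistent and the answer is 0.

1

b = (-9/14, 39/14, -8/7)
c = (0, -8/5, 33/10)
Ac = (0, 0, -32/25)
Σ b_i: (-9/14)·1 + 39/14·1 + (-8/7)·1 = 1 ✓
b·c: 39/14·(-8/5) + (-8/7)·33/10 = -288/35 ≠ 1/2 ⇒ order 1.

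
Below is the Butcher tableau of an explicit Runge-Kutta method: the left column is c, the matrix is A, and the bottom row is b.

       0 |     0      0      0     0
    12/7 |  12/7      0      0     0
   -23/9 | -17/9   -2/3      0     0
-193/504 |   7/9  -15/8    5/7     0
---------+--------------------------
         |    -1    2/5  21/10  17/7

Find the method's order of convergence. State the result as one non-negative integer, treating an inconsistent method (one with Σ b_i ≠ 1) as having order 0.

b = (-1, 2/5, 21/10, 17/7)
c = (0, 12/7, -23/9, -193/504)
Ac = (0, 0, -8/7, -635/126)
Σ b_i: (-1)·1 + 2/5·1 + 21/10·1 + 17/7·1 = 55/14 ≠ 1 ⇒ order 0.

0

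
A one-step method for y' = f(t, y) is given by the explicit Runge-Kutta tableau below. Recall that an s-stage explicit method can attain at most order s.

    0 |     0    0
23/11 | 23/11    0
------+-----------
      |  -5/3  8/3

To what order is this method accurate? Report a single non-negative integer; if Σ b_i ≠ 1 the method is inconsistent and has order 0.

b = (-5/3, 8/3)
c = (0, 23/11)
Σ b_i: (-5/3)·1 + 8/3·1 = 1 ✓
b·c: 8/3·23/11 = 184/33 ≠ 1/2 ⇒ order 1.

1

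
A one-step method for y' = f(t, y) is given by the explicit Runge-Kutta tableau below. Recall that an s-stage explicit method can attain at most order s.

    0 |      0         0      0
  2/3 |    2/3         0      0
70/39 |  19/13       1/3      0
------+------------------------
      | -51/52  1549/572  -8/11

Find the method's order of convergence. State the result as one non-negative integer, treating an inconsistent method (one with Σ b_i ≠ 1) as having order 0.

2

b = (-51/52, 1549/572, -8/11)
c = (0, 2/3, 70/39)
Ac = (0, 0, 2/9)
Σ b_i: (-51/52)·1 + 1549/572·1 + (-8/11)·1 = 1 ✓
b·c: 1549/572·2/3 + (-8/11)·70/39 = 1/2 ✓
b·c²: 1549/572·4/9 + (-8/11)·4900/1521 = -1733/1521 ≠ 1/3 ⇒ order 2.
b·Ac: (-8/11)·2/9 = -16/99 ≠ 1/6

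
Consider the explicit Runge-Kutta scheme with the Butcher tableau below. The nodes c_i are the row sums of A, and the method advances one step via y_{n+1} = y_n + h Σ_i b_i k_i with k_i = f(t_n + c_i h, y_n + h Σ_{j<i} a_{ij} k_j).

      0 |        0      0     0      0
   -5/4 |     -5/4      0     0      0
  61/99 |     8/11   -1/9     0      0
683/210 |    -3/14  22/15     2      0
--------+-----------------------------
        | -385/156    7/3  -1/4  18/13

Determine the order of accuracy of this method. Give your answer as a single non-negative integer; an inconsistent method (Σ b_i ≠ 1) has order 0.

b = (-385/156, 7/3, -1/4, 18/13)
c = (0, -5/4, 61/99, 683/210)
Ac = (0, 0, 5/36, -119/198)
Σ b_i: (-385/156)·1 + 7/3·1 + (-1/4)·1 + 18/13·1 = 1 ✓
b·c: 7/3·(-5/4) + (-1/4)·61/99 + 18/13·683/210 = 64531/45045 ≠ 1/2 ⇒ order 1.

1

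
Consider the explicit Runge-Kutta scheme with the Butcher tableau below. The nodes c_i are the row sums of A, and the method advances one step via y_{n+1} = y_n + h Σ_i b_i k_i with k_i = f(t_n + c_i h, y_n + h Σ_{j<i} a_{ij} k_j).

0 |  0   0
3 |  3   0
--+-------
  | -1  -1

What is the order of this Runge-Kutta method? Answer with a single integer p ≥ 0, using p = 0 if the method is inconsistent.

0

b = (-1, -1)
c = (0, 3)
Σ b_i: (-1)·1 + (-1)·1 = -2 ≠ 1 ⇒ order 0.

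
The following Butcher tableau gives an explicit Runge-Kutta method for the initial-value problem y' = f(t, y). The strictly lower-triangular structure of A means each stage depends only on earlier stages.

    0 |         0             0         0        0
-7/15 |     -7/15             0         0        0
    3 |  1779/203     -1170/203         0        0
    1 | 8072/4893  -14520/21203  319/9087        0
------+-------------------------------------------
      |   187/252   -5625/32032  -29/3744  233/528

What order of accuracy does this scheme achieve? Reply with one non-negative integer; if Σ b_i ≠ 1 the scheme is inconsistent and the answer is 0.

b = (187/252, -5625/32032, -29/3744, 233/528)
c = (0, -7/15, 3, 1)
Ac = (0, 0, 78/29, 99/233)
Σ b_i: 187/252·1 + (-5625/32032)·1 + (-29/3744)·1 + 233/528·1 = 1 ✓
b·c: (-5625/32032)·(-7/15) + (-29/3744)·3 + 233/528·1 = 1/2 ✓
b·c²: (-5625/32032)·49/225 + (-29/3744)·9 + 233/528·1 = 1/3 ✓
b·Ac: (-29/3744)·78/29 + 233/528·99/233 = 1/6 ✓
b·c³: (-5625/32032)·(-343/3375) + (-29/3744)·27 + 233/528·1 = 1/4 ✓
b·(c∘Ac): (-29/3744)·234/29 + 233/528·99/233 = 1/8 ✓
b·Ac²: (-29/3744)·(-182/145) + 233/528·583/3495 = 1/12 ✓
b·A²c: 233/528·22/233 = 1/24 ✓; 4 stages ⇒ order 4.

4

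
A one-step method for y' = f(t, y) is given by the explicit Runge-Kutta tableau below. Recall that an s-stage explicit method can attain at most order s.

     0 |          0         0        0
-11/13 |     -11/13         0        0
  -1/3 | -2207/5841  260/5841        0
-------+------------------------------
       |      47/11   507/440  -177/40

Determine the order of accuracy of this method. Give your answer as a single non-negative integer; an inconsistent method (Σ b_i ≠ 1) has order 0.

3

b = (47/11, 507/440, -177/40)
c = (0, -11/13, -1/3)
Ac = (0, 0, -20/531)
Σ b_i: 47/11·1 + 507/440·1 + (-177/40)·1 = 1 ✓
b·c: 507/440·(-11/13) + (-177/40)·(-1/3) = 1/2 ✓
b·c²: 507/440·121/169 + (-177/40)·1/9 = 1/3 ✓
b·Ac: (-177/40)·(-20/531) = 1/6 ✓; 3 stages ⇒ order 3.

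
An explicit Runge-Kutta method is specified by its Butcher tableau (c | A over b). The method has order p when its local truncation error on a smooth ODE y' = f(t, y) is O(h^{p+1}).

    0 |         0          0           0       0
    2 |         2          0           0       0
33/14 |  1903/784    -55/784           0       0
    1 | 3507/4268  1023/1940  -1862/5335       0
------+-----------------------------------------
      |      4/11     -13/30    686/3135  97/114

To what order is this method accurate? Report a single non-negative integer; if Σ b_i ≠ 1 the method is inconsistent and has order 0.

b = (4/11, -13/30, 686/3135, 97/114)
c = (0, 2, 33/14, 1)
Ac = (0, 0, -55/392, 45/194)
Σ b_i: 4/11·1 + (-13/30)·1 + 686/3135·1 + 97/114·1 = 1 ✓
b·c: (-13/30)·2 + 686/3135·33/14 + 97/114·1 = 1/2 ✓
b·c²: (-13/30)·4 + 686/3135·1089/196 + 97/114·1 = 1/3 ✓
b·Ac: 686/3135·(-55/392) + 97/114·45/194 = 1/6 ✓
b·c³: (-13/30)·8 + 686/3135·35937/2744 + 97/114·1 = 1/4 ✓
b·(c∘Ac): 686/3135·(-1815/5488) + 97/114·45/194 = 1/8 ✓
b·Ac²: 686/3135·(-55/196) + 97/114·33/194 = 1/12 ✓
b·A²c: 97/114·19/388 = 1/24 ✓; 4 stages ⇒ order 4.

4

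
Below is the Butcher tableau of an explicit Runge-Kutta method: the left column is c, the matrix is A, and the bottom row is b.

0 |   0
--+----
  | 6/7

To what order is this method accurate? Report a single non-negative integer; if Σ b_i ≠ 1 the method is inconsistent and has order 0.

b = (6/7)
c = (0)
Σ b_i: 6/7·1 = 6/7 ≠ 1 ⇒ order 0.

0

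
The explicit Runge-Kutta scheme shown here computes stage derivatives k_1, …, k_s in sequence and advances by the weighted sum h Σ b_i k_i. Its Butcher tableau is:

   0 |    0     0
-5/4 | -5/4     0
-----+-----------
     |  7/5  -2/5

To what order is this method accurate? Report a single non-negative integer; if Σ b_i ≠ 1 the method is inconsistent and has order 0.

b = (7/5, -2/5)
c = (0, -5/4)
Σ b_i: 7/5·1 + (-2/5)·1 = 1 ✓
b·c: (-2/5)·(-5/4) = 1/2 ✓; 2 stages ⇒ order 2.

2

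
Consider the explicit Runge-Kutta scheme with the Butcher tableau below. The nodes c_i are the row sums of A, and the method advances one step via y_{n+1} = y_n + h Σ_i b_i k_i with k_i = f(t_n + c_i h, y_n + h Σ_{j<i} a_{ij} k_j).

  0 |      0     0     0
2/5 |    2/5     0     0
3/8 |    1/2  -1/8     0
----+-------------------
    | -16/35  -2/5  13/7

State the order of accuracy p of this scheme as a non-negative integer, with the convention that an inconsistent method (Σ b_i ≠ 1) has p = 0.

1

b = (-16/35, -2/5, 13/7)
c = (0, 2/5, 3/8)
Ac = (0, 0, -1/20)
Σ b_i: (-16/35)·1 + (-2/5)·1 + 13/7·1 = 1 ✓
b·c: (-2/5)·2/5 + 13/7·3/8 = 751/1400 ≠ 1/2 ⇒ order 1.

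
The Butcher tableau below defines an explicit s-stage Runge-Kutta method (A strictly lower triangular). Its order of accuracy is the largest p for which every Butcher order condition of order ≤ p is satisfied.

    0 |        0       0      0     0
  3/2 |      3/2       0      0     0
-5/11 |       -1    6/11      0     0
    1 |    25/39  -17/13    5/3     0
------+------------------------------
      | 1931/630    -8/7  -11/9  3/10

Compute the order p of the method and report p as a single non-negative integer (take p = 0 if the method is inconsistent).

1

b = (1931/630, -8/7, -11/9, 3/10)
c = (0, 3/2, -5/11, 1)
Ac = (0, 0, 9/11, -2333/858)
Σ b_i: 1931/630·1 + (-8/7)·1 + (-11/9)·1 + 3/10·1 = 1 ✓
b·c: (-8/7)·3/2 + (-11/9)·(-5/11) + 3/10·1 = -541/630 ≠ 1/2 ⇒ order 1.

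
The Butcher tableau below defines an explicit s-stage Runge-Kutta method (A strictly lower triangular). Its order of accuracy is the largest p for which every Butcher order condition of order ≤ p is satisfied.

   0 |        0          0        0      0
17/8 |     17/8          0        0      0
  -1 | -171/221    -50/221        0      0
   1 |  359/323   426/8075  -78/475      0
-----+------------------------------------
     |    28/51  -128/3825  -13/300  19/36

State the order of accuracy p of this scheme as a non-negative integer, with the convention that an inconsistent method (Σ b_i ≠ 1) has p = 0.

b = (28/51, -128/3825, -13/300, 19/36)
c = (0, 17/8, -1, 1)
Ac = (0, 0, -25/52, 21/76)
Σ b_i: 28/51·1 + (-128/3825)·1 + (-13/300)·1 + 19/36·1 = 1 ✓
b·c: (-128/3825)·17/8 + (-13/300)·(-1) + 19/36·1 = 1/2 ✓
b·c²: (-128/3825)·289/64 + (-13/300)·1 + 19/36·1 = 1/3 ✓
b·Ac: (-13/300)·(-25/52) + 19/36·21/76 = 1/6 ✓
b·c³: (-128/3825)·4913/512 + (-13/300)·(-1) + 19/36·1 = 1/4 ✓
b·(c∘Ac): (-13/300)·25/52 + 19/36·21/76 = 1/8 ✓
b·Ac²: (-13/300)·(-425/416) + 19/36·45/608 = 1/12 ✓
b·A²c: 19/36·3/38 = 1/24 ✓; 4 stages ⇒ order 4.

4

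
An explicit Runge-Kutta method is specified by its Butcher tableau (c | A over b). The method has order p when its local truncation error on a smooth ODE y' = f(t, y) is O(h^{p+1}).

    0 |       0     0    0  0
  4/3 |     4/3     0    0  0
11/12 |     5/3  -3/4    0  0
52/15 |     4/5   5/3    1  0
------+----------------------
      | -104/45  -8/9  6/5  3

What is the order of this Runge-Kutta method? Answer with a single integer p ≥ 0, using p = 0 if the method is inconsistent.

b = (-104/45, -8/9, 6/5, 3)
c = (0, 4/3, 11/12, 52/15)
Ac = (0, 0, -1, 113/36)
Σ b_i: (-104/45)·1 + (-8/9)·1 + 6/5·1 + 3·1 = 1 ✓
b·c: (-8/9)·4/3 + 6/5·11/12 + 3·52/15 = 557/54 ≠ 1/2 ⇒ order 1.

1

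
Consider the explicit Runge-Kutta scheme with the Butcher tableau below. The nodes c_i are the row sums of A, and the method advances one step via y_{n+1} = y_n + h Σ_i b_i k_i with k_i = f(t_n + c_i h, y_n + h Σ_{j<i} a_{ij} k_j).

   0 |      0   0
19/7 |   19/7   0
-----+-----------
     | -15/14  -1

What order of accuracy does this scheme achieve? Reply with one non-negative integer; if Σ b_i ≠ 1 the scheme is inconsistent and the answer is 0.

b = (-15/14, -1)
c = (0, 19/7)
Σ b_i: (-15/14)·1 + (-1)·1 = -29/14 ≠ 1 ⇒ order 0.

0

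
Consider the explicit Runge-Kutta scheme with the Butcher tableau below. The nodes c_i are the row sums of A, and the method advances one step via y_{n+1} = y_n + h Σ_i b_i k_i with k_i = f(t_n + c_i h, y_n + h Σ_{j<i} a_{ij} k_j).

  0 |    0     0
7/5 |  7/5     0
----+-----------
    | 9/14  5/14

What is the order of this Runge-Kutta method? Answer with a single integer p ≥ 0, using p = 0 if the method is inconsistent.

b = (9/14, 5/14)
c = (0, 7/5)
Σ b_i: 9/14·1 + 5/14·1 = 1 ✓
b·c: 5/14·7/5 = 1/2 ✓; 2 stages ⇒ order 2.

2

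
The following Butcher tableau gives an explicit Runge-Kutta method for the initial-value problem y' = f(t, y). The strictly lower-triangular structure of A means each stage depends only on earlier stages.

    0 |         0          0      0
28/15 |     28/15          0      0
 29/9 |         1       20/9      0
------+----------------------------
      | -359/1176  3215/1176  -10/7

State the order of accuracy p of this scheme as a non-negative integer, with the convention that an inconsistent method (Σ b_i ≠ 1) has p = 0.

2

b = (-359/1176, 3215/1176, -10/7)
c = (0, 28/15, 29/9)
Ac = (0, 0, 112/27)
Σ b_i: (-359/1176)·1 + 3215/1176·1 + (-10/7)·1 = 1 ✓
b·c: 3215/1176·28/15 + (-10/7)·29/9 = 1/2 ✓
b·c²: 3215/1176·784/225 + (-10/7)·841/81 = -15044/2835 ≠ 1/3 ⇒ order 2.
b·Ac: (-10/7)·112/27 = -160/27 ≠ 1/6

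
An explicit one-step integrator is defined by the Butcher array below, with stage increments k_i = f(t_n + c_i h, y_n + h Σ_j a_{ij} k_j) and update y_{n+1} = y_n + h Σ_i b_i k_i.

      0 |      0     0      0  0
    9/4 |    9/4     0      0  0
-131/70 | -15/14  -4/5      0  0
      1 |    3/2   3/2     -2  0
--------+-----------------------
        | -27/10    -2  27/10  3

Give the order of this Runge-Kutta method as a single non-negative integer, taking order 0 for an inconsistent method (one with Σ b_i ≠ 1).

b = (-27/10, -2, 27/10, 3)
c = (0, 9/4, -131/70, 1)
Ac = (0, 0, -9/5, 1993/280)
Σ b_i: (-27/10)·1 + (-2)·1 + 27/10·1 + 3·1 = 1 ✓
b·c: (-2)·9/4 + 27/10·(-131/70) + 3·1 = -4587/700 ≠ 1/2 ⇒ order 1.

1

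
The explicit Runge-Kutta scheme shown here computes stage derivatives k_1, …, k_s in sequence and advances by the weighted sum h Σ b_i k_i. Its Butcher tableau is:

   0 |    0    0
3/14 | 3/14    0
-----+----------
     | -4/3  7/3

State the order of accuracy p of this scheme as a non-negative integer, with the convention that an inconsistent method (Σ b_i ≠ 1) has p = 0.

b = (-4/3, 7/3)
c = (0, 3/14)
Σ b_i: (-4/3)·1 + 7/3·1 = 1 ✓
b·c: 7/3·3/14 = 1/2 ✓; 2 stages ⇒ order 2.

2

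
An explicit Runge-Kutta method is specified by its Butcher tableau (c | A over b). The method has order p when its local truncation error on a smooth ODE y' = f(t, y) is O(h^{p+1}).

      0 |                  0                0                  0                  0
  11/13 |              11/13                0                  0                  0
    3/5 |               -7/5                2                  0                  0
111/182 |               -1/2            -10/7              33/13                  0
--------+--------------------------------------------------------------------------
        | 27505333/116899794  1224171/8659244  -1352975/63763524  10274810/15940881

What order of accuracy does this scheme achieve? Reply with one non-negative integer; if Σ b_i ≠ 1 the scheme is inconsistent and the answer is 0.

3

b = (27505333/116899794, 1224171/8659244, -1352975/63763524, 10274810/15940881)
c = (0, 11/13, 3/5, 111/182)
Ac = (0, 0, 22/13, 11/35)
Σ b_i: 27505333/116899794·1 + 1224171/8659244·1 + (-1352975/63763524)·1 + 10274810/15940881·1 = 1 ✓
b·c: 1224171/8659244·11/13 + (-1352975/63763524)·3/5 + 10274810/15940881·111/182 = 1/2 ✓
b·c²: 1224171/8659244·121/169 + (-1352975/63763524)·9/25 + 10274810/15940881·12321/33124 = 1/3 ✓
b·Ac: (-1352975/63763524)·22/13 + 10274810/15940881·11/35 = 1/6 ✓
b·c³: 1224171/8659244·1331/2197 + (-1352975/63763524)·27/125 + 10274810/15940881·1367631/6028568 = 1058317061/4656311660 ≠ 1/4 ⇒ order 3.
b·(c∘Ac): (-1352975/63763524)·66/65 + 10274810/15940881·1221/6370 = 32849/322038 ≠ 1/8
b·Ac²: (-1352975/63763524)·242/169 + 10274810/15940881·(-3223/29575) = -2106353/20932470 ≠ 1/12
b·A²c: 10274810/15940881·726/169 = 17388140/6279741 ≠ 1/24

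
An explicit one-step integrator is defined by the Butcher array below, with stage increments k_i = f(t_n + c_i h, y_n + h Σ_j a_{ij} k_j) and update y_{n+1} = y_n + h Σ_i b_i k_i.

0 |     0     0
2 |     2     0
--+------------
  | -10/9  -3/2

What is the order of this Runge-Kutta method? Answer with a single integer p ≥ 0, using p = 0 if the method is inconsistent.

0

b = (-10/9, -3/2)
c = (0, 2)
Σ b_i: (-10/9)·1 + (-3/2)·1 = -47/18 ≠ 1 ⇒ order 0.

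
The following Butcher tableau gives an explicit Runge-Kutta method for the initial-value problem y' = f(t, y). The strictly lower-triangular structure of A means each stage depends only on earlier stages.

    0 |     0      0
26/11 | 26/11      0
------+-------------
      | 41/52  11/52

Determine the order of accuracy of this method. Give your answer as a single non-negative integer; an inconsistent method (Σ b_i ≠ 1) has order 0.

b = (41/52, 11/52)
c = (0, 26/11)
Σ b_i: 41/52·1 + 11/52·1 = 1 ✓
b·c: 11/52·26/11 = 1/2 ✓; 2 stages ⇒ order 2.

2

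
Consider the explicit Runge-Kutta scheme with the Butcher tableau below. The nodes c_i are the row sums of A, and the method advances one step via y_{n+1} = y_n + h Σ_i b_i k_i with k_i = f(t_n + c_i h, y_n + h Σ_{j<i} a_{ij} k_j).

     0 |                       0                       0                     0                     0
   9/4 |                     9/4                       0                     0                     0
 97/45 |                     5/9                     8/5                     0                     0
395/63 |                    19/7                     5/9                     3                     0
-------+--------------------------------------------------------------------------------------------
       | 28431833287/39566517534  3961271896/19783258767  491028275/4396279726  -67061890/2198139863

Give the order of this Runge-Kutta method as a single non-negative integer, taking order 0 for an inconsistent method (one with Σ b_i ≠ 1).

3

b = (28431833287/39566517534, 3961271896/19783258767, 491028275/4396279726, -67061890/2198139863)
c = (0, 9/4, 97/45, 395/63)
Ac = (0, 0, 18/5, 463/60)
Σ b_i: 28431833287/39566517534·1 + 3961271896/19783258767·1 + 491028275/4396279726·1 + (-67061890/2198139863)·1 = 1 ✓
b·c: 3961271896/19783258767·9/4 + 491028275/4396279726·97/45 + (-67061890/2198139863)·395/63 = 1/2 ✓
b·c²: 3961271896/19783258767·81/16 + 491028275/4396279726·9409/2025 + (-67061890/2198139863)·156025/3969 = 1/3 ✓
b·Ac: 491028275/4396279726·18/5 + (-67061890/2198139863)·463/60 = 1/6 ✓
b·c³: 3961271896/19783258767·729/64 + 491028275/4396279726·912673/91125 + (-67061890/2198139863)·61629875/250047 = -68467110534953/16617937364280 ≠ 1/4 ⇒ order 3.
b·(c∘Ac): 491028275/4396279726·194/25 + (-67061890/2198139863)·36577/756 = -72328523717/118699552602 ≠ 1/8
b·Ac²: 491028275/4396279726·81/10 + (-67061890/2198139863)·180919/10800 = 934480667159/2373991052040 ≠ 1/12
b·A²c: (-67061890/2198139863)·54/5 = -724268412/2198139863 ≠ 1/24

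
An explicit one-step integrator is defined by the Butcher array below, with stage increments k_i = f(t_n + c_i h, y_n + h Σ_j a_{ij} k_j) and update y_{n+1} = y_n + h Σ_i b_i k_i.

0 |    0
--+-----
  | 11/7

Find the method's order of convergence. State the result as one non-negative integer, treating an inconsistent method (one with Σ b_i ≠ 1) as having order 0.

0

b = (11/7)
c = (0)
Σ b_i: 11/7·1 = 11/7 ≠ 1 ⇒ order 0.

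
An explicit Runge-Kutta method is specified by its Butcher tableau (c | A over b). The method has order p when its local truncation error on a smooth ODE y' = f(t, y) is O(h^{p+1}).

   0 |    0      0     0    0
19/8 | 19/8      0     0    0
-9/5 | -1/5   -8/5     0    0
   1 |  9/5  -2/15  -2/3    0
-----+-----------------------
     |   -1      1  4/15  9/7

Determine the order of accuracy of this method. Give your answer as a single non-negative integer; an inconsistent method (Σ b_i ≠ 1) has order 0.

0

b = (-1, 1, 4/15, 9/7)
c = (0, 19/8, -9/5, 1)
Ac = (0, 0, -19/5, 53/60)
Σ b_i: (-1)·1 + 1·1 + 4/15·1 + 9/7·1 = 163/105 ≠ 1 ⇒ order 0.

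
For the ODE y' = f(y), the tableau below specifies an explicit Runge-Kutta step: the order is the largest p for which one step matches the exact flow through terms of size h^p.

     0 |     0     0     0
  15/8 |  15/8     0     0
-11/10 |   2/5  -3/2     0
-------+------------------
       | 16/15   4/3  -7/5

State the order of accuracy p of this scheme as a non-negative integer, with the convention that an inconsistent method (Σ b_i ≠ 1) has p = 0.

1

b = (16/15, 4/3, -7/5)
c = (0, 15/8, -11/10)
Ac = (0, 0, -45/16)
Σ b_i: 16/15·1 + 4/3·1 + (-7/5)·1 = 1 ✓
b·c: 4/3·15/8 + (-7/5)·(-11/10) = 101/25 ≠ 1/2 ⇒ order 1.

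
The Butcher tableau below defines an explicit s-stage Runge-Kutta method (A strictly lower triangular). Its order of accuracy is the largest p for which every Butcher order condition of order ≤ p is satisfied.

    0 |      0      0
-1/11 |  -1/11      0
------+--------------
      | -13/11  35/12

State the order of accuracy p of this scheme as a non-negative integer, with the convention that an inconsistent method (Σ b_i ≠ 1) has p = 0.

b = (-13/11, 35/12)
c = (0, -1/11)
Σ b_i: (-13/11)·1 + 35/12·1 = 229/132 ≠ 1 ⇒ order 0.

0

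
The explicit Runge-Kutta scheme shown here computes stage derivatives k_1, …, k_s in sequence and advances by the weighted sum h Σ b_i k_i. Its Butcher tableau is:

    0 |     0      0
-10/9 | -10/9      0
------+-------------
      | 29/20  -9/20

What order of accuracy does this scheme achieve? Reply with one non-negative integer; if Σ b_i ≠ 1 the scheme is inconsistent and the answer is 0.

b = (29/20, -9/20)
c = (0, -10/9)
Σ b_i: 29/20·1 + (-9/20)·1 = 1 ✓
b·c: (-9/20)·(-10/9) = 1/2 ✓; 2 stages ⇒ order 2.

2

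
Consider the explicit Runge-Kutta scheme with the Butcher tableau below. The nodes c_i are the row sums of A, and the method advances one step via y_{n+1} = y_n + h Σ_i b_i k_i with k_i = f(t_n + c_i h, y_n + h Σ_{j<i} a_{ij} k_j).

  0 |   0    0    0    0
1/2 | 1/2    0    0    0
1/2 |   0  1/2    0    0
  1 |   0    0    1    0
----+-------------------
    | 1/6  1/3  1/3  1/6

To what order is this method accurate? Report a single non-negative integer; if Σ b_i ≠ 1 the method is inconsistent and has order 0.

b = (1/6, 1/3, 1/3, 1/6)
c = (0, 1/2, 1/2, 1)
Ac = (0, 0, 1/4, 1/2)
Σ b_i: 1/6·1 + 1/3·1 + 1/3·1 + 1/6·1 = 1 ✓
b·c: 1/3·1/2 + 1/3·1/2 + 1/6·1 = 1/2 ✓
b·c²: 1/3·1/4 + 1/3·1/4 + 1/6·1 = 1/3 ✓
b·Ac: 1/3·1/4 + 1/6·1/2 = 1/6 ✓
b·c³: 1/3·1/8 + 1/3·1/8 + 1/6·1 = 1/4 ✓
b·(c∘Ac): 1/3·1/8 + 1/6·1/2 = 1/8 ✓
b·Ac²: 1/3·1/8 + 1/6·1/4 = 1/12 ✓
b·A²c: 1/6·1/4 = 1/24 ✓; 4 stages ⇒ order 4.

4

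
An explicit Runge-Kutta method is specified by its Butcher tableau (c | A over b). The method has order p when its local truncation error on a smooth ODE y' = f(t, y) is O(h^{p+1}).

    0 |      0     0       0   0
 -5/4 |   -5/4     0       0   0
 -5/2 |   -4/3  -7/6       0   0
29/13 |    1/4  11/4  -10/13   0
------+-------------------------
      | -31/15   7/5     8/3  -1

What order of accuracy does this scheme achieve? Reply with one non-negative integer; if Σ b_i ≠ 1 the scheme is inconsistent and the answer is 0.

b = (-31/15, 7/5, 8/3, -1)
c = (0, -5/4, -5/2, 29/13)
Ac = (0, 0, 35/24, -315/208)
Σ b_i: (-31/15)·1 + 7/5·1 + 8/3·1 + (-1)·1 = 1 ✓
b·c: 7/5·(-5/4) + 8/3·(-5/2) + (-1)·29/13 = -1661/156 ≠ 1/2 ⇒ order 1.

1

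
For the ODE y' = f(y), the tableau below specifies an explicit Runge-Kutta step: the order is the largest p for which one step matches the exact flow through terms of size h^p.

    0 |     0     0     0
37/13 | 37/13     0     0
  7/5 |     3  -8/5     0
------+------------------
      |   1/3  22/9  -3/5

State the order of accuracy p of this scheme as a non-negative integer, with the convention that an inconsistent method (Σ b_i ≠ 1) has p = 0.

b = (1/3, 22/9, -3/5)
c = (0, 37/13, 7/5)
Ac = (0, 0, -296/65)
Σ b_i: 1/3·1 + 22/9·1 + (-3/5)·1 = 98/45 ≠ 1 ⇒ order 0.

0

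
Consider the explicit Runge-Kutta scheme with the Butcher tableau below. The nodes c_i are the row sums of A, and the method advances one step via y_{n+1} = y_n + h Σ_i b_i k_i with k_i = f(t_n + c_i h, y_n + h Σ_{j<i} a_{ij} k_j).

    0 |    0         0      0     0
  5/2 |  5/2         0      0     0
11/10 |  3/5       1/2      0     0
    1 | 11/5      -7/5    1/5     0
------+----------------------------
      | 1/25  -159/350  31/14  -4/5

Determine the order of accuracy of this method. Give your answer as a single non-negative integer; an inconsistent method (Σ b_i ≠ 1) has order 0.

b = (1/25, -159/350, 31/14, -4/5)
c = (0, 5/2, 11/10, 1)
Ac = (0, 0, 5/4, -82/25)
Σ b_i: 1/25·1 + (-159/350)·1 + 31/14·1 + (-4/5)·1 = 1 ✓
b·c: (-159/350)·5/2 + 31/14·11/10 + (-4/5)·1 = 1/2 ✓
b·c²: (-159/350)·25/4 + 31/14·121/100 + (-4/5)·1 = -24/25 ≠ 1/3 ⇒ order 2.
b·Ac: 31/14·5/4 + (-4/5)·(-82/25) = 37743/7000 ≠ 1/6

2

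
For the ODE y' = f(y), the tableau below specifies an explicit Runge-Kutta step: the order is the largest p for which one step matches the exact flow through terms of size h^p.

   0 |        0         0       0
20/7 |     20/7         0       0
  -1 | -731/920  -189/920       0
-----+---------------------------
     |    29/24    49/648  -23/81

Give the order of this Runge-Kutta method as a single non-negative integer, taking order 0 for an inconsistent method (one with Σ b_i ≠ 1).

b = (29/24, 49/648, -23/81)
c = (0, 20/7, -1)
Ac = (0, 0, -27/46)
Σ b_i: 29/24·1 + 49/648·1 + (-23/81)·1 = 1 ✓
b·c: 49/648·20/7 + (-23/81)·(-1) = 1/2 ✓
b·c²: 49/648·400/49 + (-23/81)·1 = 1/3 ✓
b·Ac: (-23/81)·(-27/46) = 1/6 ✓; 3 stages ⇒ order 3.

3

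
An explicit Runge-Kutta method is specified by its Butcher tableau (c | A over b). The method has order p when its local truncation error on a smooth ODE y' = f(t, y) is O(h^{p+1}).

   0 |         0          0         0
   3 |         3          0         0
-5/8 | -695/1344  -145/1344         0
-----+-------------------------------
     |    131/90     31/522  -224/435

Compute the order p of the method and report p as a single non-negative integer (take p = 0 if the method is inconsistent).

3

b = (131/90, 31/522, -224/435)
c = (0, 3, -5/8)
Ac = (0, 0, -145/448)
Σ b_i: 131/90·1 + 31/522·1 + (-224/435)·1 = 1 ✓
b·c: 31/522·3 + (-224/435)·(-5/8) = 1/2 ✓
b·c²: 31/522·9 + (-224/435)·25/64 = 1/3 ✓
b·Ac: (-224/435)·(-145/448) = 1/6 ✓; 3 stages ⇒ order 3.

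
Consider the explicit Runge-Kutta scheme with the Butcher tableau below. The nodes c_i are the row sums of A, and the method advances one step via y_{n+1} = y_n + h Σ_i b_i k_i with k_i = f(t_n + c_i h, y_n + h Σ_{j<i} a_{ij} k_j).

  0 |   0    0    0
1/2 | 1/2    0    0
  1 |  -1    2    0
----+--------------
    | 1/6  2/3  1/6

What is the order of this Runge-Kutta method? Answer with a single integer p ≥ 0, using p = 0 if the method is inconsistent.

b = (1/6, 2/3, 1/6)
c = (0, 1/2, 1)
Ac = (0, 0, 1)
Σ b_i: 1/6·1 + 2/3·1 + 1/6·1 = 1 ✓
b·c: 2/3·1/2 + 1/6·1 = 1/2 ✓
b·c²: 2/3·1/4 + 1/6·1 = 1/3 ✓
b·Ac: 1/6·1 = 1/6 ✓; 3 stages ⇒ order 3.

3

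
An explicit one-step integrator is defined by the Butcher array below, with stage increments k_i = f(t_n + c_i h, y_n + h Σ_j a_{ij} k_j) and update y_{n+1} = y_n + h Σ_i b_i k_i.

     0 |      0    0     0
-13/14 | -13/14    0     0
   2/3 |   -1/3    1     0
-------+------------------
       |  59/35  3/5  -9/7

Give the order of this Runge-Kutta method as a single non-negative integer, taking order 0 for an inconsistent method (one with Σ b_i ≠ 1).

1

b = (59/35, 3/5, -9/7)
c = (0, -13/14, 2/3)
Ac = (0, 0, -13/14)
Σ b_i: 59/35·1 + 3/5·1 + (-9/7)·1 = 1 ✓
b·c: 3/5·(-13/14) + (-9/7)·2/3 = -99/70 ≠ 1/2 ⇒ order 1.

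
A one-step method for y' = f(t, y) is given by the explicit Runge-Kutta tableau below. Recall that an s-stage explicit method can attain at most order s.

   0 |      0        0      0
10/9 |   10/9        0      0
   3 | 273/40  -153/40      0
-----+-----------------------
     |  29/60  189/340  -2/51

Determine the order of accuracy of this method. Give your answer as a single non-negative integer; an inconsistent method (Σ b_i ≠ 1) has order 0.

3

b = (29/60, 189/340, -2/51)
c = (0, 10/9, 3)
Ac = (0, 0, -17/4)
Σ b_i: 29/60·1 + 189/340·1 + (-2/51)·1 = 1 ✓
b·c: 189/340·10/9 + (-2/51)·3 = 1/2 ✓
b·c²: 189/340·100/81 + (-2/51)·9 = 1/3 ✓
b·Ac: (-2/51)·(-17/4) = 1/6 ✓; 3 stages ⇒ order 3.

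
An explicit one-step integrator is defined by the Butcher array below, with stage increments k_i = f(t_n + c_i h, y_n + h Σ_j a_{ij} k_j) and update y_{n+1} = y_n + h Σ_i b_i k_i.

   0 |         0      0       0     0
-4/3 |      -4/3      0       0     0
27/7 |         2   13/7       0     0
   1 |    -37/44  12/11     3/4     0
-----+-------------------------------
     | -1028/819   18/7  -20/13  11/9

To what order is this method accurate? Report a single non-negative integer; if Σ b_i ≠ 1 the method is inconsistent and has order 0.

b = (-1028/819, 18/7, -20/13, 11/9)
c = (0, -4/3, 27/7, 1)
Ac = (0, 0, -52/21, 443/308)
Σ b_i: (-1028/819)·1 + 18/7·1 + (-20/13)·1 + 11/9·1 = 1 ✓
b·c: 18/7·(-4/3) + (-20/13)·27/7 + 11/9·1 = -6667/819 ≠ 1/2 ⇒ order 1.

1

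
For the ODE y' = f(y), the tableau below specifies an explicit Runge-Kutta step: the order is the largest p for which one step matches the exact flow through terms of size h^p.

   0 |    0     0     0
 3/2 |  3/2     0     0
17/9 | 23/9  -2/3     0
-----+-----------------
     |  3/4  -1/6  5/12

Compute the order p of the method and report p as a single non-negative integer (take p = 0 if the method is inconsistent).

1

b = (3/4, -1/6, 5/12)
c = (0, 3/2, 17/9)
Ac = (0, 0, -1)
Σ b_i: 3/4·1 + (-1/6)·1 + 5/12·1 = 1 ✓
b·c: (-1/6)·3/2 + 5/12·17/9 = 29/54 ≠ 1/2 ⇒ order 1.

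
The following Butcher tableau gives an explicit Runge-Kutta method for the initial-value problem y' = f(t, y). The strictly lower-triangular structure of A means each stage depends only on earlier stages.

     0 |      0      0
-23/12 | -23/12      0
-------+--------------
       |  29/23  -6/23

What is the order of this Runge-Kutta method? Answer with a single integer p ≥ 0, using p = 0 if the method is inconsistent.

b = (29/23, -6/23)
c = (0, -23/12)
Σ b_i: 29/23·1 + (-6/23)·1 = 1 ✓
b·c: (-6/23)·(-23/12) = 1/2 ✓; 2 stages ⇒ order 2.

2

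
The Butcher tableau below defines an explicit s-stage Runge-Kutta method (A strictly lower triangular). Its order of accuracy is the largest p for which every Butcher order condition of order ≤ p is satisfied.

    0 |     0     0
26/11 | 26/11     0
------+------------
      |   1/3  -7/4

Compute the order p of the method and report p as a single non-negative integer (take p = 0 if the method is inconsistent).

0

b = (1/3, -7/4)
c = (0, 26/11)
Σ b_i: 1/3·1 + (-7/4)·1 = -17/12 ≠ 1 ⇒ order 0.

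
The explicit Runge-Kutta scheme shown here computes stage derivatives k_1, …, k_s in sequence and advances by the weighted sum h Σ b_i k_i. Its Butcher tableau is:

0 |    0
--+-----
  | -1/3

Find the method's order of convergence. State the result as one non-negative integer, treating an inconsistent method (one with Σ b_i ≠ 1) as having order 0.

b = (-1/3)
c = (0)
Σ b_i: (-1/3)·1 = -1/3 ≠ 1 ⇒ order 0.

0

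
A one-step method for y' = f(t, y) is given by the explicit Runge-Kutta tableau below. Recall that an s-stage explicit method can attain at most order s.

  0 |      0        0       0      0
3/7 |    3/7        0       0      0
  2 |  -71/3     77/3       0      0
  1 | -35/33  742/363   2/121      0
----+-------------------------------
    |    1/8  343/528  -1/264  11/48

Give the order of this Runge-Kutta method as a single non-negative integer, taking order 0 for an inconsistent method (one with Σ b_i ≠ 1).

4

b = (1/8, 343/528, -1/264, 11/48)
c = (0, 3/7, 2, 1)
Ac = (0, 0, 11, 10/11)
Σ b_i: 1/8·1 + 343/528·1 + (-1/264)·1 + 11/48·1 = 1 ✓
b·c: 343/528·3/7 + (-1/264)·2 + 11/48·1 = 1/2 ✓
b·c²: 343/528·9/49 + (-1/264)·4 + 11/48·1 = 1/3 ✓
b·Ac: (-1/264)·11 + 11/48·10/11 = 1/6 ✓
b·c³: 343/528·27/343 + (-1/264)·8 + 11/48·1 = 1/4 ✓
b·(c∘Ac): (-1/264)·22 + 11/48·10/11 = 1/8 ✓
b·Ac²: (-1/264)·33/7 + 11/48·34/77 = 1/12 ✓
b·A²c: 11/48·2/11 = 1/24 ✓; 4 stages ⇒ order 4.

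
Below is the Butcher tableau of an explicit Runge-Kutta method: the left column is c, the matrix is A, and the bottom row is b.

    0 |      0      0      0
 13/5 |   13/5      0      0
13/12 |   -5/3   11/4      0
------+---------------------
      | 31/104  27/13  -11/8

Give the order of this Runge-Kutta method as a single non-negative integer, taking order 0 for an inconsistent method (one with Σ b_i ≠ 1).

b = (31/104, 27/13, -11/8)
c = (0, 13/5, 13/12)
Ac = (0, 0, 143/20)
Σ b_i: 31/104·1 + 27/13·1 + (-11/8)·1 = 1 ✓
b·c: 27/13·13/5 + (-11/8)·13/12 = 1877/480 ≠ 1/2 ⇒ order 1.

1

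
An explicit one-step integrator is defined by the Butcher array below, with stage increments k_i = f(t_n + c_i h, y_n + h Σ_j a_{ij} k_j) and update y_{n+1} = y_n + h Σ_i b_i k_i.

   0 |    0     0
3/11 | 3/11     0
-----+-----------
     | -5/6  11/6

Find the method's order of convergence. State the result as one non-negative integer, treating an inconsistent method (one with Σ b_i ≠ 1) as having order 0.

2

b = (-5/6, 11/6)
c = (0, 3/11)
Σ b_i: (-5/6)·1 + 11/6·1 = 1 ✓
b·c: 11/6·3/11 = 1/2 ✓; 2 stages ⇒ order 2.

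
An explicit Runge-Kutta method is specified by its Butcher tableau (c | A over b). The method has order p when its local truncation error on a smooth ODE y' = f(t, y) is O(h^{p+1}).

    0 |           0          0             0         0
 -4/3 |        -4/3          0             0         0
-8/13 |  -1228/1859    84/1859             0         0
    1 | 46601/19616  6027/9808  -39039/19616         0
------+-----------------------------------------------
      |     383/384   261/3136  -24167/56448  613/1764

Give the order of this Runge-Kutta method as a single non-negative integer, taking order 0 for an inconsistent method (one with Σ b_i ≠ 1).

b = (383/384, 261/3136, -24167/56448, 613/1764)
c = (0, -4/3, -8/13, 1)
Ac = (0, 0, -112/1859, 497/1226)
Σ b_i: 383/384·1 + 261/3136·1 + (-24167/56448)·1 + 613/1764·1 = 1 ✓
b·c: 261/3136·(-4/3) + (-24167/56448)·(-8/13) + 613/1764·1 = 1/2 ✓
b·c²: 261/3136·16/9 + (-24167/56448)·64/169 + 613/1764·1 = 1/3 ✓
b·Ac: (-24167/56448)·(-112/1859) + 613/1764·497/1226 = 1/6 ✓
b·c³: 261/3136·(-64/27) + (-24167/56448)·(-512/2197) + 613/1764·1 = 1/4 ✓
b·(c∘Ac): (-24167/56448)·896/24167 + 613/1764·497/1226 = 1/8 ✓
b·Ac²: (-24167/56448)·448/5577 + 613/1764·623/1839 = 1/12 ✓
b·A²c: 613/1764·147/1226 = 1/24 ✓; 4 stages ⇒ order 4.

4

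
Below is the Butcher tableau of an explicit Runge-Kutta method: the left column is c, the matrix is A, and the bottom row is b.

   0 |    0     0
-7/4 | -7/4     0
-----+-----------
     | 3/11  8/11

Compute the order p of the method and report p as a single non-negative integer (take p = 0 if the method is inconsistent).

b = (3/11, 8/11)
c = (0, -7/4)
Σ b_i: 3/11·1 + 8/11·1 = 1 ✓
b·c: 8/11·(-7/4) = -14/11 ≠ 1/2 ⇒ order 1.

1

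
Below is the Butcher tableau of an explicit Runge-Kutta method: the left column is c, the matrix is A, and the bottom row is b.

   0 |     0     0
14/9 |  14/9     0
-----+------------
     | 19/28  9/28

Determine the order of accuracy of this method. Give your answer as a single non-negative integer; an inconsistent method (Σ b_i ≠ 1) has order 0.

2

b = (19/28, 9/28)
c = (0, 14/9)
Σ b_i: 19/28·1 + 9/28·1 = 1 ✓
b·c: 9/28·14/9 = 1/2 ✓; 2 stages ⇒ order 2.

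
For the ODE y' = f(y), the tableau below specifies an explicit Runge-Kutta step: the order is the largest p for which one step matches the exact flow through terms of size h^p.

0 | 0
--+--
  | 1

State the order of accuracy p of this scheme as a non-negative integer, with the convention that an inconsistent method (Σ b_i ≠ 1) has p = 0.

1

b = (1)
c = (0)
Σ b_i: 1·1 = 1 ✓; 1 stage ⇒ order 1.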